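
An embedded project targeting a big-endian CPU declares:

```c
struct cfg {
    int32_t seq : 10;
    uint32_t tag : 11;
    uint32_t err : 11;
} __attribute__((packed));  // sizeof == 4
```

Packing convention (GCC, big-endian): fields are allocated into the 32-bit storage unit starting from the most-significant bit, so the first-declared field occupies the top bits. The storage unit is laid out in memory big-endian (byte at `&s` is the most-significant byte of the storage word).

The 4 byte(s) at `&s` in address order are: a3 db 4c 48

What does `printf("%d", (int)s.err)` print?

1096

[0]=0xa3 [1]=0xdb [2]=0x4c [3]=0x48 (big-endian) → word 0xa3db4c48
seq [22+:10] = (word>>22) & 0x3ff = 655
tag [11+:11] = (word>>11) & 0x7ff = 873
err [0+:11] = (word>>0) & 0x7ff = 1096  ←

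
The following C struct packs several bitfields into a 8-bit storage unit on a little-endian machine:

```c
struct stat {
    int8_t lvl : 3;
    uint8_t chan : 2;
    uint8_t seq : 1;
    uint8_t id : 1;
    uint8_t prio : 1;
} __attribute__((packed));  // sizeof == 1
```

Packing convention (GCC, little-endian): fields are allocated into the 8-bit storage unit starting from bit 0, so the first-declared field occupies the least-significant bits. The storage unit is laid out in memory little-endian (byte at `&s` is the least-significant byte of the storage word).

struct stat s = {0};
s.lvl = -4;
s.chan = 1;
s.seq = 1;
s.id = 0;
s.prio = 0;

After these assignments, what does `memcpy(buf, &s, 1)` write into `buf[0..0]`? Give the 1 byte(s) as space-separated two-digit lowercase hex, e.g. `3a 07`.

lvl:3 = -4 → 0x4 << 0 → word 0x04
chan:2 = 1 → 0x1 << 3 → word 0x0c
seq:1 = 1 → 0x1 << 5 → word 0x2c
id:1 = 0 → 0x0 << 6 → word 0x2c
prio:1 = 0 → 0x0 << 7 → word 0x2c
word = 0x2c → little-endian bytes:
  [0]=0x2c

2c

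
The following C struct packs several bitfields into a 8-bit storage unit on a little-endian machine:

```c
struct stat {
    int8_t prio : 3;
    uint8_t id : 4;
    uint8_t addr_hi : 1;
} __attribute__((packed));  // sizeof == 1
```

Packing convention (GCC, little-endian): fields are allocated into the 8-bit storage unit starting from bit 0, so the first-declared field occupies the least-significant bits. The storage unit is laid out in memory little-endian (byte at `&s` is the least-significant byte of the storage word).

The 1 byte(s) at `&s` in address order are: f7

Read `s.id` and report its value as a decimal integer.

14

[0]=0xf7 (little-endian) → word 0xf7
prio [0+:3] = (word>>0) & 0x7 = 7
id [3+:4] = (word>>3) & 0xf = 14  ←
addr_hi [7+:1] = (word>>7) & 0x1 = 1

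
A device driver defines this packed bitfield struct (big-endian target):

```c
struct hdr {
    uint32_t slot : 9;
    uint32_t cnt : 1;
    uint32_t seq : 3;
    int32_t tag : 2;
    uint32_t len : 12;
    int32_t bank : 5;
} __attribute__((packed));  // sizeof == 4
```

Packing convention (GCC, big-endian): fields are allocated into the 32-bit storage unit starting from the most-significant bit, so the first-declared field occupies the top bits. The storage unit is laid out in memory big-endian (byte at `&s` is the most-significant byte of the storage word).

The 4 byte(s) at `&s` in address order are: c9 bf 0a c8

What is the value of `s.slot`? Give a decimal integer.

403

[0]=0xc9 [1]=0xbf [2]=0x0a [3]=0xc8 (big-endian) → word 0xc9bf0ac8
slot [23+:9] = (word>>23) & 0x1ff = 403  ←
cnt [22+:1] = (word>>22) & 0x1 = 0
seq [19+:3] = (word>>19) & 0x7 = 7
tag [17+:2] = (word>>17) & 0x3 = 3
len [5+:12] = (word>>5) & 0xfff = 2134
bank [0+:5] = (word>>0) & 0x1f = 8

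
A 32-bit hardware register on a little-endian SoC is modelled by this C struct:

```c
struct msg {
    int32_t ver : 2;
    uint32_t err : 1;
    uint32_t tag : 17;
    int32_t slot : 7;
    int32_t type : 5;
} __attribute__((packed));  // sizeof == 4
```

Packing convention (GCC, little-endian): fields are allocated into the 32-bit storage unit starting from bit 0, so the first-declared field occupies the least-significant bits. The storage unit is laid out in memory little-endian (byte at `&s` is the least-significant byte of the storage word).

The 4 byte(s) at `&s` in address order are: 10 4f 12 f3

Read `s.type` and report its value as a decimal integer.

[0]=0x10 [1]=0x4f [2]=0x12 [3]=0xf3 (little-endian) → word 0xf3124f10
ver [0+:2] = (word>>0) & 0x3 = 0
err [2+:1] = (word>>2) & 0x1 = 0
tag [3+:17] = (word>>3) & 0x1ffff = 18914
slot [20+:7] = (word>>20) & 0x7f = 49
type [27+:5] = (word>>27) & 0x1f = 30  ←
type signed 5b, MSB=1: 30 - 32 = -2

-2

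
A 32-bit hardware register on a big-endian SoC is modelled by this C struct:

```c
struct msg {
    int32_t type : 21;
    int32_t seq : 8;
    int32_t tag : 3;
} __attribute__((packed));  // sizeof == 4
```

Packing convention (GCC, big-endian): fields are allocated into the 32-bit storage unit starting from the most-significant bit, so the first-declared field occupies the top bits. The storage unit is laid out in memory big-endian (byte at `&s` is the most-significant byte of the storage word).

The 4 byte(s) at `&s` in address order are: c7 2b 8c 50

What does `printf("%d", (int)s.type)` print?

[0]=0xc7 [1]=0x2b [2]=0x8c [3]=0x50 (big-endian) → word 0xc72b8c50
type [11+:21] = (word>>11) & 0x1fffff = 1631601  ←
seq [3+:8] = (word>>3) & 0xff = 138
tag [0+:3] = (word>>0) & 0x7 = 0
type signed 21b, MSB=1: 1631601 - 2097152 = -465551

-465551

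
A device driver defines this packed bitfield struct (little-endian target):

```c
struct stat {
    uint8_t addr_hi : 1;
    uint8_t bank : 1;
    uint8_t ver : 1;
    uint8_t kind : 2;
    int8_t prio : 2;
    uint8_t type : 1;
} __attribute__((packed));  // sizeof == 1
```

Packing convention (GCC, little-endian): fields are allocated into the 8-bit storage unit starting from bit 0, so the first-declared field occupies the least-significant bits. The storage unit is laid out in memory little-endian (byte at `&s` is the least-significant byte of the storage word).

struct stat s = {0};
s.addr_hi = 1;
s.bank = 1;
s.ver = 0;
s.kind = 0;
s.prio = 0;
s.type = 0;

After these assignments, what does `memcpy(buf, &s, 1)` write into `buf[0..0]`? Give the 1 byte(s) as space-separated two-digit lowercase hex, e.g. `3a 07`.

addr_hi:1 = 1 → 0x1 << 0 → word 0x01
bank:1 = 1 → 0x1 << 1 → word 0x03
ver:1 = 0 → 0x0 << 2 → word 0x03
kind:2 = 0 → 0x0 << 3 → word 0x03
prio:2 = 0 → 0x0 << 5 → word 0x03
type:1 = 0 → 0x0 << 7 → word 0x03
word = 0x03 → little-endian bytes:
  [0]=0x03

03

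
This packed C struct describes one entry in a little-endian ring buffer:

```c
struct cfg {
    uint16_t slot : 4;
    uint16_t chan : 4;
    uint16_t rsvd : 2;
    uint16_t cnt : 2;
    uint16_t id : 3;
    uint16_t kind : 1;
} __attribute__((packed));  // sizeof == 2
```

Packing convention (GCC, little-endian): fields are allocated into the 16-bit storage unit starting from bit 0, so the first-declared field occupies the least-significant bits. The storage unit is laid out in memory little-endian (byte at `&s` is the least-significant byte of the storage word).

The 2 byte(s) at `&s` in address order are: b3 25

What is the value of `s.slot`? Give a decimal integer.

[0]=0xb3 [1]=0x25 (little-endian) → word 0x25b3
slot:4 @ bit 0 → (0x25b3>>0)&0xf = 0x3  ←
chan:4 @ bit 4 → (0x25b3>>4)&0xf = 0xb
rsvd:2 @ bit 8 → (0x25b3>>8)&0x3 = 0x1
cnt:2 @ bit 10 → (0x25b3>>10)&0x3 = 0x1
id:3 @ bit 12 → (0x25b3>>12)&0x7 = 0x2
kind:1 @ bit 15 → (0x25b3>>15)&0x1 = 0x0

3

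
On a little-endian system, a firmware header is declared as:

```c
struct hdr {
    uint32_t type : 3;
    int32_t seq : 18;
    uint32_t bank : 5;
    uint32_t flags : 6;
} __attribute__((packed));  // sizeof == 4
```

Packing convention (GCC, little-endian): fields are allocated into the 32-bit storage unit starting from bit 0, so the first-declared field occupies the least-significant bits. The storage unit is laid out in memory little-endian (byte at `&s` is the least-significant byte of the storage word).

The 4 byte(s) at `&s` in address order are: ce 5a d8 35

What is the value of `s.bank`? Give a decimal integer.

14

[0]=0xce [1]=0x5a [2]=0xd8 [3]=0x35 (little-endian) → word 0x35d85ace
type [0+:3] = (word>>0) & 0x7 = 6
seq [3+:18] = (word>>3) & 0x3ffff = 199513
bank [21+:5] = (word>>21) & 0x1f = 14  ←
flags [26+:6] = (word>>26) & 0x3f = 13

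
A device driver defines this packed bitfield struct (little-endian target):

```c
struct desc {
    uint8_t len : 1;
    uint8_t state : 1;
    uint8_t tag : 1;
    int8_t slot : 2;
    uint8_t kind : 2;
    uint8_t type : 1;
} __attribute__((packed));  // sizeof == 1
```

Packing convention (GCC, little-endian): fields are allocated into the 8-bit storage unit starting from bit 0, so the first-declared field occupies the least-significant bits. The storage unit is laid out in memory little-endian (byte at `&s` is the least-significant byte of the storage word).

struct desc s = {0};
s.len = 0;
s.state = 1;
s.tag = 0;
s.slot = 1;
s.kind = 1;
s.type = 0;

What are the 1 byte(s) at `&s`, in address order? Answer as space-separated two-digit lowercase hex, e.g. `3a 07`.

len (1b) val=0 bits=0x0 at bit 0: 0x00
state (1b) val=1 bits=0x1 at bit 1: 0x02
tag (1b) val=0 bits=0x0 at bit 2: 0x02
slot (2b) val=1 bits=0x1 at bit 3: 0x0a
kind (2b) val=1 bits=0x1 at bit 5: 0x2a
type (1b) val=0 bits=0x0 at bit 7: 0x2a
word = 0x2a → little-endian bytes:
  [0]=0x2a

2a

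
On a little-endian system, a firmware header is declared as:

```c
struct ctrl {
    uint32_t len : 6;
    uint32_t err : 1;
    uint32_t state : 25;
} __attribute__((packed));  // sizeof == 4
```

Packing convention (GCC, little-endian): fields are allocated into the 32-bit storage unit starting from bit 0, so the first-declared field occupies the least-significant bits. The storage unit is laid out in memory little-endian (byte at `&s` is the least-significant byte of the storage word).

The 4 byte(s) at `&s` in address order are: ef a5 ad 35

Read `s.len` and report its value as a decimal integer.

47

[0]=0xef [1]=0xa5 [2]=0xad [3]=0x35 (little-endian) → word 0x35ada5ef
len:6 @ bit 0 → (0x35ada5ef>>0)&0x3f = 0x2f  ←
err:1 @ bit 6 → (0x35ada5ef>>6)&0x1 = 0x1
state:25 @ bit 7 → (0x35ada5ef>>7)&0x1ffffff = 0x6b5b4b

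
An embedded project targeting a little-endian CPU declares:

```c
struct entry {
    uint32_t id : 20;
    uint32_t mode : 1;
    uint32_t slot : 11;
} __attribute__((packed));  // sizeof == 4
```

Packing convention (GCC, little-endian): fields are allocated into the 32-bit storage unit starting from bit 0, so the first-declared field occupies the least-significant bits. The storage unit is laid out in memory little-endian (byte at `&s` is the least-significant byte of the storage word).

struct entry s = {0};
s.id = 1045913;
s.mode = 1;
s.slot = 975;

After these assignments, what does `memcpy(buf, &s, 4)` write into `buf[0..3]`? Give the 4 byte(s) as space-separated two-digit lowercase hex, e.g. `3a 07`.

99 f5 ff 79

id (20b) val=1045913 bits=0xff599 at bit 0: 0x000ff599
mode (1b) val=1 bits=0x1 at bit 20: 0x001ff599
slot (11b) val=975 bits=0x3cf at bit 21: 0x79fff599
word = 0x79fff599 → little-endian bytes:
  [0]=0x99  [1]=0xf5  [2]=0xff  [3]=0x79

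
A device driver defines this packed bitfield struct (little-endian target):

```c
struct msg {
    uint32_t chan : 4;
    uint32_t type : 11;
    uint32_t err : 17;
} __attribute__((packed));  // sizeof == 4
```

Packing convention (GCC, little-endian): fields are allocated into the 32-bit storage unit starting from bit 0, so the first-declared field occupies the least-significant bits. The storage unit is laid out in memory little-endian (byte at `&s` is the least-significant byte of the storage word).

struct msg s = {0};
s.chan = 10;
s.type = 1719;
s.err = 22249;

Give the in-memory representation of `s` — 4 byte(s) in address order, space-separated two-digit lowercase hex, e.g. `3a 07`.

7a eb 74 2b

[0+:4] chan=10 & 0xf = 0xa; word=0x0000000a
[4+:11] type=1719 & 0x7ff = 0x6b7; word=0x00006b7a
[15+:17] err=22249 & 0x1ffff = 0x56e9; word=0x2b74eb7a
word = 0x2b74eb7a → little-endian bytes:
  [0]=0x7a  [1]=0xeb  [2]=0x74  [3]=0x2b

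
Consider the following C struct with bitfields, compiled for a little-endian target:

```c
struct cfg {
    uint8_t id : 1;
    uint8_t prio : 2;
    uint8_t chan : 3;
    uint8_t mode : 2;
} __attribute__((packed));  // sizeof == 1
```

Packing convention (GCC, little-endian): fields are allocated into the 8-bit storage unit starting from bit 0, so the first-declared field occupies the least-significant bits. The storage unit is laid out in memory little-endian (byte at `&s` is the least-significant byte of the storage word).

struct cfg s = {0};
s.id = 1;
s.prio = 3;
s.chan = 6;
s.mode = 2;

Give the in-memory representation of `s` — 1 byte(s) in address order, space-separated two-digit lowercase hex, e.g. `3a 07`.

id:1 = 1 → 0x1 << 0 → word 0x01
prio:2 = 3 → 0x3 << 1 → word 0x07
chan:3 = 6 → 0x6 << 3 → word 0x37
mode:2 = 2 → 0x2 << 6 → word 0xb7
word = 0xb7 → little-endian bytes:
  [0]=0xb7

b7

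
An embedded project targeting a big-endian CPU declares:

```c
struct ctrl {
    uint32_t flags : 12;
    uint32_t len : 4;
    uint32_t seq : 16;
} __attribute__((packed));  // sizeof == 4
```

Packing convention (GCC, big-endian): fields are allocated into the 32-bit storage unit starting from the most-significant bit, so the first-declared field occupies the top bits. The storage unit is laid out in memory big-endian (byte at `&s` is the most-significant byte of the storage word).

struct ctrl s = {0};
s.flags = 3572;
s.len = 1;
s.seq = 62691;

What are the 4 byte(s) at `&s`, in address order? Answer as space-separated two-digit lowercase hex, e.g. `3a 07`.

df 41 f4 e3

flags (12b) val=3572 bits=0xdf4 at bit 20: 0xdf400000
len (4b) val=1 bits=0x1 at bit 16: 0xdf410000
seq (16b) val=62691 bits=0xf4e3 at bit 0: 0xdf41f4e3
word = 0xdf41f4e3 → big-endian bytes:
  [0]=0xdf  [1]=0x41  [2]=0xf4  [3]=0xe3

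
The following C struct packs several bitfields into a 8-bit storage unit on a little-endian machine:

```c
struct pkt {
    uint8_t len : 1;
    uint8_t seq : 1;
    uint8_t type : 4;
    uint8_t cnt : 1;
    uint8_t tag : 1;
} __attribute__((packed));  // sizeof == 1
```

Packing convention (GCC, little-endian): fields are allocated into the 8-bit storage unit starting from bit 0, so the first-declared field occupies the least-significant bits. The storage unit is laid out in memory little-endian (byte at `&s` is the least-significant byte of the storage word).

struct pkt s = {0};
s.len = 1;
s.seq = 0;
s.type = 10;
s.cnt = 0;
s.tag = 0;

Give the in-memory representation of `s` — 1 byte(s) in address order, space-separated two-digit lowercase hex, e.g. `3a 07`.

29

len (1b) val=1 bits=0x1 at bit 0: 0x01
seq (1b) val=0 bits=0x0 at bit 1: 0x01
type (4b) val=10 bits=0xa at bit 2: 0x29
cnt (1b) val=0 bits=0x0 at bit 6: 0x29
tag (1b) val=0 bits=0x0 at bit 7: 0x29
word = 0x29 → little-endian bytes:
  [0]=0x29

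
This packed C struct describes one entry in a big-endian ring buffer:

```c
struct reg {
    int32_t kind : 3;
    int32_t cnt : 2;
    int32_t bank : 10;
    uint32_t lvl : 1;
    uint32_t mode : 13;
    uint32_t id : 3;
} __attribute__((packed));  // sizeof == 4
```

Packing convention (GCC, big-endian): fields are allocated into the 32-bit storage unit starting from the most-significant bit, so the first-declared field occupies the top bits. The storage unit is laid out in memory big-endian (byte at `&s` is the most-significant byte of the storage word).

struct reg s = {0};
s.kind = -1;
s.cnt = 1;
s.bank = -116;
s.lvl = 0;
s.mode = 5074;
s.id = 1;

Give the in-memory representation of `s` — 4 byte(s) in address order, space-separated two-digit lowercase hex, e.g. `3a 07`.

kind:3 = -1 → 0x7 << 29 → word 0xe0000000
cnt:2 = 1 → 0x1 << 27 → word 0xe8000000
bank:10 = -116 → 0x38c << 17 → word 0xef180000
lvl:1 = 0 → 0x0 << 16 → word 0xef180000
mode:13 = 5074 → 0x13d2 << 3 → word 0xef189e90
id:3 = 1 → 0x1 << 0 → word 0xef189e91
word = 0xef189e91 → big-endian bytes:
  [0]=0xef  [1]=0x18  [2]=0x9e  [3]=0x91

ef 18 9e 91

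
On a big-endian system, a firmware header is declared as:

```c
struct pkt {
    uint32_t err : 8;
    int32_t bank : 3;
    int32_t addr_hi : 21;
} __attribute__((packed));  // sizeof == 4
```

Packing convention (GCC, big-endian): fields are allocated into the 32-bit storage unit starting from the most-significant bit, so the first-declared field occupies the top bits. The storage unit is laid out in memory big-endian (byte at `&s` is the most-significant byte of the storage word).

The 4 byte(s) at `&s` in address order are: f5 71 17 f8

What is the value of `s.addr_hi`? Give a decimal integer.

[0]=0xf5 [1]=0x71 [2]=0x17 [3]=0xf8 (big-endian) → word 0xf57117f8
err [24+:8] = (word>>24) & 0xff = 245
bank [21+:3] = (word>>21) & 0x7 = 3
addr_hi [0+:21] = (word>>0) & 0x1fffff = 1120248  ←
addr_hi signed 21b, MSB=1: 1120248 - 2097152 = -976904

-976904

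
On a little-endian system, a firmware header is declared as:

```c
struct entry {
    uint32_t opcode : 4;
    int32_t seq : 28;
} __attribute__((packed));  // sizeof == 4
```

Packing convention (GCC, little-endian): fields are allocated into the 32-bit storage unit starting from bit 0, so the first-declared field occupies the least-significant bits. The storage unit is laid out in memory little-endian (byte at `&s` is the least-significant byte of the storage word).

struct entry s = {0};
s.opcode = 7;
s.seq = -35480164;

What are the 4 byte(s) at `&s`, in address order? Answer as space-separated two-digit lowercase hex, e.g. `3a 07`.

[0+:4] opcode=7 & 0xf = 0x7; word=0x00000007
[4+:28] seq=-35480164 & 0xfffffff = 0xde29d9c; word=0xde29d9c7
word = 0xde29d9c7 → little-endian bytes:
  [0]=0xc7  [1]=0xd9  [2]=0x29  [3]=0xde

c7 d9 29 de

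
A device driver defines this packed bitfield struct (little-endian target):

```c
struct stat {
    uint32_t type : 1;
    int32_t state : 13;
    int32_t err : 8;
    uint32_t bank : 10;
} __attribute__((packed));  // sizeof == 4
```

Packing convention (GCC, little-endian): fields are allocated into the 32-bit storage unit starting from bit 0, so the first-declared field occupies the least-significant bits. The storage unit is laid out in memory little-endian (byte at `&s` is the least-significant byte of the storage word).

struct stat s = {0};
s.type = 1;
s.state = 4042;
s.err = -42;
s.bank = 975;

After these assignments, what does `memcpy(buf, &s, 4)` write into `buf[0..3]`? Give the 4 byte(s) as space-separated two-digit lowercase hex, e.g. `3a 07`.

95 9f f5 f3

type:1 = 1 → 0x1 << 0 → word 0x00000001
state:13 = 4042 → 0xfca << 1 → word 0x00001f95
err:8 = -42 → 0xd6 << 14 → word 0x00359f95
bank:10 = 975 → 0x3cf << 22 → word 0xf3f59f95
word = 0xf3f59f95 → little-endian bytes:
  [0]=0x95  [1]=0x9f  [2]=0xf5  [3]=0xf3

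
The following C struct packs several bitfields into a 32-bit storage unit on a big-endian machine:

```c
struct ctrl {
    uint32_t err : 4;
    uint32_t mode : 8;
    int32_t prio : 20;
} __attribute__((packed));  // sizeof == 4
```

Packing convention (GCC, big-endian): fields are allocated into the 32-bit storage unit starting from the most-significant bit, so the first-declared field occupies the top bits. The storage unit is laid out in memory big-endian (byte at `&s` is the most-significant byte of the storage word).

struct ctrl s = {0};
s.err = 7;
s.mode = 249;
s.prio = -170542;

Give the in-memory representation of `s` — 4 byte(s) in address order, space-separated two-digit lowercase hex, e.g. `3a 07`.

7f 9d 65 d2

[28+:4] err=7 & 0xf = 0x7; word=0x70000000
[20+:8] mode=249 & 0xff = 0xf9; word=0x7f900000
[0+:20] prio=-170542 & 0xfffff = 0xd65d2; word=0x7f9d65d2
word = 0x7f9d65d2 → big-endian bytes:
  [0]=0x7f  [1]=0x9d  [2]=0x65  [3]=0xd2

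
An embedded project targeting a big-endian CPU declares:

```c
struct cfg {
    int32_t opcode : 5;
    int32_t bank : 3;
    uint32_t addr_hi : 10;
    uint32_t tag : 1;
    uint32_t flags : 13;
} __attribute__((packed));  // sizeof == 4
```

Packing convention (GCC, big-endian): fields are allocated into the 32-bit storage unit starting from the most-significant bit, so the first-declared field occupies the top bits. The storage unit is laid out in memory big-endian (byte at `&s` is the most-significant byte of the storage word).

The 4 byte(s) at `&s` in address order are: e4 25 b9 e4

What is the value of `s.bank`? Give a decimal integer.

[0]=0xe4 [1]=0x25 [2]=0xb9 [3]=0xe4 (big-endian) → word 0xe425b9e4
opcode:5 @ bit 27 → (0xe425b9e4>>27)&0x1f = 0x1c
bank:3 @ bit 24 → (0xe425b9e4>>24)&0x7 = 0x4  ←
addr_hi:10 @ bit 14 → (0xe425b9e4>>14)&0x3ff = 0x96
tag:1 @ bit 13 → (0xe425b9e4>>13)&0x1 = 0x1
flags:13 @ bit 0 → (0xe425b9e4>>0)&0x1fff = 0x19e4
bank signed 3b, MSB=1: 4 - 8 = -4

-4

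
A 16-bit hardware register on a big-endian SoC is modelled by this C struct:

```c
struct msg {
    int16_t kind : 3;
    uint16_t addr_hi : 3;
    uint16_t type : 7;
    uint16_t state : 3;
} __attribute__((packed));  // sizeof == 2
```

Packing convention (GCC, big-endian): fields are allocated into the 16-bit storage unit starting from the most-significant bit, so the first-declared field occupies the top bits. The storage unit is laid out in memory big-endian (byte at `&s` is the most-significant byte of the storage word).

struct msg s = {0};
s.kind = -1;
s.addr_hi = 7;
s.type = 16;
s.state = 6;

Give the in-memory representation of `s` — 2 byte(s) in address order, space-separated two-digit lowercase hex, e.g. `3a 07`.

kind (3b) val=-1 bits=0x7 at bit 13: 0xe000
addr_hi (3b) val=7 bits=0x7 at bit 10: 0xfc00
type (7b) val=16 bits=0x10 at bit 3: 0xfc80
state (3b) val=6 bits=0x6 at bit 0: 0xfc86
word = 0xfc86 → big-endian bytes:
  [0]=0xfc  [1]=0x86

fc 86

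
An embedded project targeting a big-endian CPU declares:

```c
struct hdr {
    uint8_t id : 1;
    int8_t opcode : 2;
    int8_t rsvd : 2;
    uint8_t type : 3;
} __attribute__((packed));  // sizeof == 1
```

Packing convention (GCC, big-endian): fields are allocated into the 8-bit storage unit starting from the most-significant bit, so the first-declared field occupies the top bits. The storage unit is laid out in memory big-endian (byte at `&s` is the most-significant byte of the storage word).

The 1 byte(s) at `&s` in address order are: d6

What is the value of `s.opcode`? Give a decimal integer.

[0]=0xd6 (big-endian) → word 0xd6
id [7+:1] = (word>>7) & 0x1 = 1
opcode [5+:2] = (word>>5) & 0x3 = 2  ←
rsvd [3+:2] = (word>>3) & 0x3 = 2
type [0+:3] = (word>>0) & 0x7 = 6
opcode signed 2b, MSB=1: 2 - 4 = -2

-2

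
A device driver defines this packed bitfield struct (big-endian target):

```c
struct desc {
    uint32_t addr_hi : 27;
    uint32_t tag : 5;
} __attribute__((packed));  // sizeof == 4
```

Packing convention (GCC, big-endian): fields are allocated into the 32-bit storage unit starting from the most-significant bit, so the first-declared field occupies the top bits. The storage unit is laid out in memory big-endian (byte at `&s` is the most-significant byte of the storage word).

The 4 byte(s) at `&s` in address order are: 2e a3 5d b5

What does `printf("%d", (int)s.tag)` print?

[0]=0x2e [1]=0xa3 [2]=0x5d [3]=0xb5 (big-endian) → word 0x2ea35db5
addr_hi [5+:27] = (word>>5) & 0x7ffffff = 24451821
tag [0+:5] = (word>>0) & 0x1f = 21  ←

21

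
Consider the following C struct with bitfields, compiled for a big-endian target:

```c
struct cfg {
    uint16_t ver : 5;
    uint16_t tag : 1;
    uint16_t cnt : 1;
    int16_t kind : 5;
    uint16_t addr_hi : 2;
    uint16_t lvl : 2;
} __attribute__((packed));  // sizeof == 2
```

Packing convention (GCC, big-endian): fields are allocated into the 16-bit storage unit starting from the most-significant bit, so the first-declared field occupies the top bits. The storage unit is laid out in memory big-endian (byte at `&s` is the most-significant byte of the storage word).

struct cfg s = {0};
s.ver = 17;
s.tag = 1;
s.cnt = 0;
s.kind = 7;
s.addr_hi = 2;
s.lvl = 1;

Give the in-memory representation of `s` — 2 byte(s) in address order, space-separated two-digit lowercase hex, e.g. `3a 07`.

[11+:5] ver=17 & 0x1f = 0x11; word=0x8800
[10+:1] tag=1 & 0x1 = 0x1; word=0x8c00
[9+:1] cnt=0 & 0x1 = 0x0; word=0x8c00
[4+:5] kind=7 & 0x1f = 0x7; word=0x8c70
[2+:2] addr_hi=2 & 0x3 = 0x2; word=0x8c78
[0+:2] lvl=1 & 0x3 = 0x1; word=0x8c79
word = 0x8c79 → big-endian bytes:
  [0]=0x8c  [1]=0x79

8c 79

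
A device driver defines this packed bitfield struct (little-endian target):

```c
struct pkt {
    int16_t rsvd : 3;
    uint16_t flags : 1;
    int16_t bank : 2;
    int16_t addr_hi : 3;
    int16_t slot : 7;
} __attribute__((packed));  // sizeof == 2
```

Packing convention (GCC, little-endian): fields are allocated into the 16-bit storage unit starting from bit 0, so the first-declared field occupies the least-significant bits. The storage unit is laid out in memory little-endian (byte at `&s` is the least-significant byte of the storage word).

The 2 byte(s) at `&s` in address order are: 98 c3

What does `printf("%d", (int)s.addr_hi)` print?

[0]=0x98 [1]=0xc3 (little-endian) → word 0xc398
rsvd:3 @ bit 0 → (0xc398>>0)&0x7 = 0x0
flags:1 @ bit 3 → (0xc398>>3)&0x1 = 0x1
bank:2 @ bit 4 → (0xc398>>4)&0x3 = 0x1
addr_hi:3 @ bit 6 → (0xc398>>6)&0x7 = 0x6  ←
slot:7 @ bit 9 → (0xc398>>9)&0x7f = 0x61
addr_hi signed 3b, MSB=1: 6 - 8 = -2

-2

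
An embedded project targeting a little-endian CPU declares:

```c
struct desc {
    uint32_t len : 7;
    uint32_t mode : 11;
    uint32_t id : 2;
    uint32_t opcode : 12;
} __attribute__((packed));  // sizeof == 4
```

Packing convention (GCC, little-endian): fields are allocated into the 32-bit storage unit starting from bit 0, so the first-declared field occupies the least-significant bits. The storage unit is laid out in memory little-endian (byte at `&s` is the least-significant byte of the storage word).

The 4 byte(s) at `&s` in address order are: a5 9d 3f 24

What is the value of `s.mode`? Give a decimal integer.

1851

[0]=0xa5 [1]=0x9d [2]=0x3f [3]=0x24 (little-endian) → word 0x243f9da5
len:7 @ bit 0 → (0x243f9da5>>0)&0x7f = 0x25
mode:11 @ bit 7 → (0x243f9da5>>7)&0x7ff = 0x73b  ←
id:2 @ bit 18 → (0x243f9da5>>18)&0x3 = 0x3
opcode:12 @ bit 20 → (0x243f9da5>>20)&0xfff = 0x243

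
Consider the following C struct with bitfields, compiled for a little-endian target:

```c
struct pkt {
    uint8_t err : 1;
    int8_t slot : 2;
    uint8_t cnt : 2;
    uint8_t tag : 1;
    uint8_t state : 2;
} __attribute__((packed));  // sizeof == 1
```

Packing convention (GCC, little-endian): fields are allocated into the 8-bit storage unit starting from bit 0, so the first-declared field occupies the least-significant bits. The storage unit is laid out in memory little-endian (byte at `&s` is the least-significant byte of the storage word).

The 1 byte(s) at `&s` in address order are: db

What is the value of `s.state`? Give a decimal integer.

3

[0]=0xdb (little-endian) → word 0xdb
err [0+:1] = (word>>0) & 0x1 = 1
slot [1+:2] = (word>>1) & 0x3 = 1
cnt [3+:2] = (word>>3) & 0x3 = 3
tag [5+:1] = (word>>5) & 0x1 = 0
state [6+:2] = (word>>6) & 0x3 = 3  ←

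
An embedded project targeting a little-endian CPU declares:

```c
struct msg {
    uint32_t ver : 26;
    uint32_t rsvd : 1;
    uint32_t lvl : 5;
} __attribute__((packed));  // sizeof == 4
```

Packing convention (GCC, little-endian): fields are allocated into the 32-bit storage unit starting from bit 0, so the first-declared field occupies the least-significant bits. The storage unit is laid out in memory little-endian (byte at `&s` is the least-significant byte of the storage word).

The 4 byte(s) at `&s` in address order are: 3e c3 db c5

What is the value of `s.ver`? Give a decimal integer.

31179582

[0]=0x3e [1]=0xc3 [2]=0xdb [3]=0xc5 (little-endian) → word 0xc5dbc33e
ver:26 @ bit 0 → (0xc5dbc33e>>0)&0x3ffffff = 0x1dbc33e  ←
rsvd:1 @ bit 26 → (0xc5dbc33e>>26)&0x1 = 0x1
lvl:5 @ bit 27 → (0xc5dbc33e>>27)&0x1f = 0x18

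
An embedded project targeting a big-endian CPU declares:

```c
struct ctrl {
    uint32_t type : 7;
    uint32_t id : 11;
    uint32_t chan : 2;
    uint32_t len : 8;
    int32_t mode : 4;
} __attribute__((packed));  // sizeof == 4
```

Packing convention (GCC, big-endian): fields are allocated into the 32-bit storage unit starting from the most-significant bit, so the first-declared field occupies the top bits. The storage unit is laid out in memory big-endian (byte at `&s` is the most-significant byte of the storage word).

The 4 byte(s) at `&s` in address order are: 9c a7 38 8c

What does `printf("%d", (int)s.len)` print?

[0]=0x9c [1]=0xa7 [2]=0x38 [3]=0x8c (big-endian) → word 0x9ca7388c
type:7 @ bit 25 → (0x9ca7388c>>25)&0x7f = 0x4e
id:11 @ bit 14 → (0x9ca7388c>>14)&0x7ff = 0x29c
chan:2 @ bit 12 → (0x9ca7388c>>12)&0x3 = 0x3
len:8 @ bit 4 → (0x9ca7388c>>4)&0xff = 0x88  ←
mode:4 @ bit 0 → (0x9ca7388c>>0)&0xf = 0xc

136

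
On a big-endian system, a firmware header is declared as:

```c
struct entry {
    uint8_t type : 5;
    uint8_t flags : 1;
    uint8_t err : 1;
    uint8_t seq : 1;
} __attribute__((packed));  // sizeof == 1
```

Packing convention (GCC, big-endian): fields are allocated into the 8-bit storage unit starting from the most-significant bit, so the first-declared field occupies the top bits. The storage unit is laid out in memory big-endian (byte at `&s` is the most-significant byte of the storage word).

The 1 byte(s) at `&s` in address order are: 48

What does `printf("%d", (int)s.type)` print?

[0]=0x48 (big-endian) → word 0x48
type [3+:5] = (word>>3) & 0x1f = 9  ←
flags [2+:1] = (word>>2) & 0x1 = 0
err [1+:1] = (word>>1) & 0x1 = 0
seq [0+:1] = (word>>0) & 0x1 = 0

9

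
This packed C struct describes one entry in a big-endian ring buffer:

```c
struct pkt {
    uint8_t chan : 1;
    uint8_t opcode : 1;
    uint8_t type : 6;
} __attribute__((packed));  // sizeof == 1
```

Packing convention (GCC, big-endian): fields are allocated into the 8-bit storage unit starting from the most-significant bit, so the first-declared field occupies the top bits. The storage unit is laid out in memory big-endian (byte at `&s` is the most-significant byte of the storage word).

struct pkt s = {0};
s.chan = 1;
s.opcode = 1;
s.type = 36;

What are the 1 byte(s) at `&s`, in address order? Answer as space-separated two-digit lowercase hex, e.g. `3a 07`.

e4

chan:1 = 1 → 0x1 << 7 → word 0x80
opcode:1 = 1 → 0x1 << 6 → word 0xc0
type:6 = 36 → 0x24 << 0 → word 0xe4
word = 0xe4 → big-endian bytes:
  [0]=0xe4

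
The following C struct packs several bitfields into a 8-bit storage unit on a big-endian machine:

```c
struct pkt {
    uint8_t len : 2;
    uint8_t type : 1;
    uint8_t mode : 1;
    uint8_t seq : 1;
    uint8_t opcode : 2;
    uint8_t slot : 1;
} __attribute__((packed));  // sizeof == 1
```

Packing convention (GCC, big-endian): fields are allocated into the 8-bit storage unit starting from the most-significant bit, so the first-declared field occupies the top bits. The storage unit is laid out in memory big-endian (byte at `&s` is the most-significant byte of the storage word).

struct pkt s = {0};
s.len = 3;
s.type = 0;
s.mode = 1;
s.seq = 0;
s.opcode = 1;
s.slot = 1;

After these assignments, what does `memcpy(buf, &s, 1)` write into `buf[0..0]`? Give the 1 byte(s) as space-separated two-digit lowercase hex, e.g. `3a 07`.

d3

len:2 = 3 → 0x3 << 6 → word 0xc0
type:1 = 0 → 0x0 << 5 → word 0xc0
mode:1 = 1 → 0x1 << 4 → word 0xd0
seq:1 = 0 → 0x0 << 3 → word 0xd0
opcode:2 = 1 → 0x1 << 1 → word 0xd2
slot:1 = 1 → 0x1 << 0 → word 0xd3
word = 0xd3 → big-endian bytes:
  [0]=0xd3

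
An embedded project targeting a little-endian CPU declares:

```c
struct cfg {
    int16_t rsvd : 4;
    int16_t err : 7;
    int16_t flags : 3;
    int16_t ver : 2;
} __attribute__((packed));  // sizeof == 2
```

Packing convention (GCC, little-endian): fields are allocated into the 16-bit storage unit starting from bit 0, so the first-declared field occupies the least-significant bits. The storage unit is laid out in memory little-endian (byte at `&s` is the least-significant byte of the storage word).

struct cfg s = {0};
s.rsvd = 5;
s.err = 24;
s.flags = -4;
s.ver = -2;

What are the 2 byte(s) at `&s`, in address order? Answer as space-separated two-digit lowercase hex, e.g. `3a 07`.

rsvd (4b) val=5 bits=0x5 at bit 0: 0x0005
err (7b) val=24 bits=0x18 at bit 4: 0x0185
flags (3b) val=-4 bits=0x4 at bit 11: 0x2185
ver (2b) val=-2 bits=0x2 at bit 14: 0xa185
word = 0xa185 → little-endian bytes:
  [0]=0x85  [1]=0xa1

85 a1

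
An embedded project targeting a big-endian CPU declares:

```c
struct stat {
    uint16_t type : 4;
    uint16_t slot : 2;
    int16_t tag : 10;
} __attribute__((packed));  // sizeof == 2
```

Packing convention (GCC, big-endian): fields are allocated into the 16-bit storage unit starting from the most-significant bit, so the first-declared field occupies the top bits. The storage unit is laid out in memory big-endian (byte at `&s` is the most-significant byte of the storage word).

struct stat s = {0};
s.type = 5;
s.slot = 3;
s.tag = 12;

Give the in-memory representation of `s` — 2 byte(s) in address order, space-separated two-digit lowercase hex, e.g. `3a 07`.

5c 0c

[12+:4] type=5 & 0xf = 0x5; word=0x5000
[10+:2] slot=3 & 0x3 = 0x3; word=0x5c00
[0+:10] tag=12 & 0x3ff = 0xc; word=0x5c0c
word = 0x5c0c → big-endian bytes:
  [0]=0x5c  [1]=0x0c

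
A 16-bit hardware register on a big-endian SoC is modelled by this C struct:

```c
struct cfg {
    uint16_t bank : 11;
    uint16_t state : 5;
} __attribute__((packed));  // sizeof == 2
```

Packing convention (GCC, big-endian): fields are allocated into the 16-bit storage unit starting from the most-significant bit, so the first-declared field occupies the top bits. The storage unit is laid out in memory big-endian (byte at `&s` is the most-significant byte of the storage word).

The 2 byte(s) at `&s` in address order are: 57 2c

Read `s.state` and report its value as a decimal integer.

12

[0]=0x57 [1]=0x2c (big-endian) → word 0x572c
bank:11 @ bit 5 → (0x572c>>5)&0x7ff = 0x2b9
state:5 @ bit 0 → (0x572c>>0)&0x1f = 0xc  ←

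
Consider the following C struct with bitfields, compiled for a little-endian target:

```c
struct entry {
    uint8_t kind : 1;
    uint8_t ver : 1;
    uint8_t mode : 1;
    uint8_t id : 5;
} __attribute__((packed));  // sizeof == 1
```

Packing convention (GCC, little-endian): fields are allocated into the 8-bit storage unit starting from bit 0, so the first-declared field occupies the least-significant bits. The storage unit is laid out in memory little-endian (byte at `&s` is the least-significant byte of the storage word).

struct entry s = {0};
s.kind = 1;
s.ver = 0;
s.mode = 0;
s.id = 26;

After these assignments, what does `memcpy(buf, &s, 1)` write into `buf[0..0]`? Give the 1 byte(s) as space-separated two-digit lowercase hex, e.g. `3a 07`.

d1

[0+:1] kind=1 & 0x1 = 0x1; word=0x01
[1+:1] ver=0 & 0x1 = 0x0; word=0x01
[2+:1] mode=0 & 0x1 = 0x0; word=0x01
[3+:5] id=26 & 0x1f = 0x1a; word=0xd1
word = 0xd1 → little-endian bytes:
  [0]=0xd1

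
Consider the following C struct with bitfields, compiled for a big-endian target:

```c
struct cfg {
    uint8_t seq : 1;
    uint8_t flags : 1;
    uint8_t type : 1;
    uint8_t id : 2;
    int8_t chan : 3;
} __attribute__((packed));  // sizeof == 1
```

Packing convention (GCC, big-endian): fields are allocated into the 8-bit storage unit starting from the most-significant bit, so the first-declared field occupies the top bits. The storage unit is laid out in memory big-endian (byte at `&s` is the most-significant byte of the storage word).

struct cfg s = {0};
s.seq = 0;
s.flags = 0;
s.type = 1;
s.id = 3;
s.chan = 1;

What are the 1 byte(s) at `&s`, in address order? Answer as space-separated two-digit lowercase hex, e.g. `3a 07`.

seq (1b) val=0 bits=0x0 at bit 7: 0x00
flags (1b) val=0 bits=0x0 at bit 6: 0x00
type (1b) val=1 bits=0x1 at bit 5: 0x20
id (2b) val=3 bits=0x3 at bit 3: 0x38
chan (3b) val=1 bits=0x1 at bit 0: 0x39
word = 0x39 → big-endian bytes:
  [0]=0x39

39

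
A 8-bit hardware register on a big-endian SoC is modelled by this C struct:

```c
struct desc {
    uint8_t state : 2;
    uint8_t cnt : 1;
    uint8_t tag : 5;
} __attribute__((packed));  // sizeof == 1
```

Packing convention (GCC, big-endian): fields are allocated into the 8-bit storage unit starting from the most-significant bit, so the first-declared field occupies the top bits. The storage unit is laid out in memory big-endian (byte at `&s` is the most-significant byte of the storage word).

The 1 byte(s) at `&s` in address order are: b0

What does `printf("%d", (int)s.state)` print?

[0]=0xb0 (big-endian) → word 0xb0
state [6+:2] = (word>>6) & 0x3 = 2  ←
cnt [5+:1] = (word>>5) & 0x1 = 1
tag [0+:5] = (word>>0) & 0x1f = 16

2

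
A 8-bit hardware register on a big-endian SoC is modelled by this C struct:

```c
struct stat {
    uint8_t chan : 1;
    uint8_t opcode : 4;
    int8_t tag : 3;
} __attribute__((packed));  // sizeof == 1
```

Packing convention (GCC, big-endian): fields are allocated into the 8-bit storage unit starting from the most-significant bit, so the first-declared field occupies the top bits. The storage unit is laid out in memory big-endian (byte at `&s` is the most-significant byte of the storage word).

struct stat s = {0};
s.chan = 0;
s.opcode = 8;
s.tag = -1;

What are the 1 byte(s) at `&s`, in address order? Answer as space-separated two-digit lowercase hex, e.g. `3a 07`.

47

chan:1 = 0 → 0x0 << 7 → word 0x00
opcode:4 = 8 → 0x8 << 3 → word 0x40
tag:3 = -1 → 0x7 << 0 → word 0x47
word = 0x47 → big-endian bytes:
  [0]=0x47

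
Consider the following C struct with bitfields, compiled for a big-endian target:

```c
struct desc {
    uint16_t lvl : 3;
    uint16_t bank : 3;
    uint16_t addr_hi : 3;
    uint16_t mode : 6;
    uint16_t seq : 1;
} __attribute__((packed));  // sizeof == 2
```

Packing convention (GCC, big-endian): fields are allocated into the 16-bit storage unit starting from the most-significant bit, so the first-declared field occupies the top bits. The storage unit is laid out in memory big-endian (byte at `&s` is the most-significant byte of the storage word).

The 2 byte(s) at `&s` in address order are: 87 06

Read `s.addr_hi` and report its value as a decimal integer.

6

[0]=0x87 [1]=0x06 (big-endian) → word 0x8706
lvl:3 @ bit 13 → (0x8706>>13)&0x7 = 0x4
bank:3 @ bit 10 → (0x8706>>10)&0x7 = 0x1
addr_hi:3 @ bit 7 → (0x8706>>7)&0x7 = 0x6  ←
mode:6 @ bit 1 → (0x8706>>1)&0x3f = 0x3
seq:1 @ bit 0 → (0x8706>>0)&0x1 = 0x0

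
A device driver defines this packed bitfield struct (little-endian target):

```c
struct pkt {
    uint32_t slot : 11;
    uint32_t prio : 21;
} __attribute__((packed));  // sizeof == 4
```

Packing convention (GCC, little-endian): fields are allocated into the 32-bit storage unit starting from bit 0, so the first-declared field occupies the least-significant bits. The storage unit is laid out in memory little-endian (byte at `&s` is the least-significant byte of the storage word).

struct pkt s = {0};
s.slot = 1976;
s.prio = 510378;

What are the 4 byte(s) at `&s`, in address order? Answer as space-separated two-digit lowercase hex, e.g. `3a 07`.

b8 57 4d 3e

[0+:11] slot=1976 & 0x7ff = 0x7b8; word=0x000007b8
[11+:21] prio=510378 & 0x1fffff = 0x7c9aa; word=0x3e4d57b8
word = 0x3e4d57b8 → little-endian bytes:
  [0]=0xb8  [1]=0x57  [2]=0x4d  [3]=0x3e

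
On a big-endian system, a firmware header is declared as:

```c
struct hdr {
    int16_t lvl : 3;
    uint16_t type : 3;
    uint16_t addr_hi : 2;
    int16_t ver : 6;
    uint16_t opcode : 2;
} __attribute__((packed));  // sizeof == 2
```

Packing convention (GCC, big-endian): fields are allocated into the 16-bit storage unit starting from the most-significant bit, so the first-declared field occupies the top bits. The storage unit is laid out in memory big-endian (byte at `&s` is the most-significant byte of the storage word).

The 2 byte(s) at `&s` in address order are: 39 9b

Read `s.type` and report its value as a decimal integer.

[0]=0x39 [1]=0x9b (big-endian) → word 0x399b
lvl:3 @ bit 13 → (0x399b>>13)&0x7 = 0x1
type:3 @ bit 10 → (0x399b>>10)&0x7 = 0x6  ←
addr_hi:2 @ bit 8 → (0x399b>>8)&0x3 = 0x1
ver:6 @ bit 2 → (0x399b>>2)&0x3f = 0x26
opcode:2 @ bit 0 → (0x399b>>0)&0x3 = 0x3

6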